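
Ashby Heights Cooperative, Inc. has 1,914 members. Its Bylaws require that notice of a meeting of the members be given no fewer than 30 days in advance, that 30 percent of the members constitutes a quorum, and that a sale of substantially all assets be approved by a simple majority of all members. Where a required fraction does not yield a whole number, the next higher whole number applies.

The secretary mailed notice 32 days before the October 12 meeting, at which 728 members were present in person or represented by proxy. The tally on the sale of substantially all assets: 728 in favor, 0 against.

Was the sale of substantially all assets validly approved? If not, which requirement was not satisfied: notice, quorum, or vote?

Invalid — vote requirement not satisfied.

Notice: 32 days given; 30 required. Satisfied.
Quorum: 30% of 1,914 = 574.20, rounded up to 575; 728 present. Satisfied.
Vote: requires a majority of all members (1,914); a majority of 1914 is 958, so 958 needed; 728 in favor. Not satisfied.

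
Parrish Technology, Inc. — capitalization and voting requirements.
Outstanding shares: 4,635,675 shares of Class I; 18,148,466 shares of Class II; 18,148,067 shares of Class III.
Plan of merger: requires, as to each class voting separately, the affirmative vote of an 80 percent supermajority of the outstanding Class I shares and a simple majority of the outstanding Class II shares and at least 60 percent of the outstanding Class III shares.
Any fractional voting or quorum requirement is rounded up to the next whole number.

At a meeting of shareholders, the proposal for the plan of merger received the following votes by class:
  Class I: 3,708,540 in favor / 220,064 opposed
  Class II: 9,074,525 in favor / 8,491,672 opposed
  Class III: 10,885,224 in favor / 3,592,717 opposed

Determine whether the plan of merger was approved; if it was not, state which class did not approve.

Class I: 4/5 of 4635675 = 3708540; 3,708,540 required, 3,708,540 in favor — approved.
Class II: a majority of 18148466 is 9074234; 9,074,234 required, 9,074,525 in favor — approved.
Class III: 3/5 of 18148067 = 10888840.20, rounded up to 10888841; 10,888,841 required, 10,885,224 in favor — not approved.

Not approved — the Class III shares did not give the required vote.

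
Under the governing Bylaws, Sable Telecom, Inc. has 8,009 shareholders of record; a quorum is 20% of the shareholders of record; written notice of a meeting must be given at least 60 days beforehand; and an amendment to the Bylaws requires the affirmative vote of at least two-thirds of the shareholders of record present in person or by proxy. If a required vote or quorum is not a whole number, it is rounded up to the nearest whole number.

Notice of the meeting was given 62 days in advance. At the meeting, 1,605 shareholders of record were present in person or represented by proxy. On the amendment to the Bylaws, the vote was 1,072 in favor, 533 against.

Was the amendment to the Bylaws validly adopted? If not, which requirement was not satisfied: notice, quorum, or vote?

Valid — all requirements satisfied.

Notice: 62 days given; 60 required. Satisfied.
Quorum: 20% of 8,009 = 1,601.80, rounded up to 1,602; 1,605 present. Satisfied.
Vote: requires two-thirds of those present (1,605); 2/3 of 1605 = 1070, so 1,070 needed; 1,072 in favor. Satisfied.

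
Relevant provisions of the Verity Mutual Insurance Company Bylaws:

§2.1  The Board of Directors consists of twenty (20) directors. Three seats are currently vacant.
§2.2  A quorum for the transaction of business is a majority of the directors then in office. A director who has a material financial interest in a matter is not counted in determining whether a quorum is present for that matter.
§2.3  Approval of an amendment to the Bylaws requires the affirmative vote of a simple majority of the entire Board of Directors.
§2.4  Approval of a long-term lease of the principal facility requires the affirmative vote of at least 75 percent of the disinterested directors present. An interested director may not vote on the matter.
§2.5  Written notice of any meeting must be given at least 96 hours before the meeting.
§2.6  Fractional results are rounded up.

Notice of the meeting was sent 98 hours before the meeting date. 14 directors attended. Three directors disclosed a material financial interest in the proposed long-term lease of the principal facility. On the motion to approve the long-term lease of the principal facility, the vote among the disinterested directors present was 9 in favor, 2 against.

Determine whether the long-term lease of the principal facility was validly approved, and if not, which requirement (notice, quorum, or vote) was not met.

Valid — all requirements satisfied.

Notice: 98 hours given; 96 required (98 ≥ 96). Satisfied.
Quorum: 14 present, but the 3 interested directors do not count, leaving 11. Quorum is 9. Satisfied.
Vote: the long-term lease of the principal facility requires three-fourths of the disinterested directors present (14 − 3 = 11). 3/4 of 11 = 8.25, rounded up to 9, so 9 affirmative votes are needed; 9 voted in favor. Satisfied.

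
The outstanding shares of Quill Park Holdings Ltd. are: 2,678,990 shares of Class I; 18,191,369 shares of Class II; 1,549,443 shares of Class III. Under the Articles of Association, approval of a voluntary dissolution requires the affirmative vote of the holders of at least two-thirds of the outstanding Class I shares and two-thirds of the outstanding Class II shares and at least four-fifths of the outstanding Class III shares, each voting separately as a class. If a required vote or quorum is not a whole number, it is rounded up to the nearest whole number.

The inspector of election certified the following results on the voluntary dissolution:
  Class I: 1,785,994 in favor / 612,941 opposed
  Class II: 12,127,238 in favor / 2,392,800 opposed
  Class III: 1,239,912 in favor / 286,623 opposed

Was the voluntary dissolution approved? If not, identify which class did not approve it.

Not approved — the Class II shares did not give the required vote.

Class I: 2/3 of 2678990 = 1785993.33, rounded up to 1785994; 1,785,994 required, 1,785,994 in favor — approved.
Class II: 2/3 of 18191369 = 12127579.33, rounded up to 12127580; 12,127,580 required, 12,127,238 in favor — not approved.
Class III: 4/5 of 1549443 = 1239554.40, rounded up to 1239555; 1,239,555 required, 1,239,912 in favor — approved.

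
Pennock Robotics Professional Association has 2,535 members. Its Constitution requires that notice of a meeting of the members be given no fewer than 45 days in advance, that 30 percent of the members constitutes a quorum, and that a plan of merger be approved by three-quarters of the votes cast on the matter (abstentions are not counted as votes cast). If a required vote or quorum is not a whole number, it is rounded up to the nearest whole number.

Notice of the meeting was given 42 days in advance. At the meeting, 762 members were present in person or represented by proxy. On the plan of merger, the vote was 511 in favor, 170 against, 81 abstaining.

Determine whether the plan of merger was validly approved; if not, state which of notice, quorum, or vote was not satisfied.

Invalid — notice requirement not satisfied.

Notice: 42 days given; 45 required. Not satisfied.
Quorum: 30% of 2,535 = 760.50, rounded up to 761; 762 present. Satisfied.
Vote: requires three-fourths of the votes cast (762 − 81 abstaining = 681); 3/4 of 681 = 510.75, rounded up to 511, so 511 needed; 511 in favor. Satisfied.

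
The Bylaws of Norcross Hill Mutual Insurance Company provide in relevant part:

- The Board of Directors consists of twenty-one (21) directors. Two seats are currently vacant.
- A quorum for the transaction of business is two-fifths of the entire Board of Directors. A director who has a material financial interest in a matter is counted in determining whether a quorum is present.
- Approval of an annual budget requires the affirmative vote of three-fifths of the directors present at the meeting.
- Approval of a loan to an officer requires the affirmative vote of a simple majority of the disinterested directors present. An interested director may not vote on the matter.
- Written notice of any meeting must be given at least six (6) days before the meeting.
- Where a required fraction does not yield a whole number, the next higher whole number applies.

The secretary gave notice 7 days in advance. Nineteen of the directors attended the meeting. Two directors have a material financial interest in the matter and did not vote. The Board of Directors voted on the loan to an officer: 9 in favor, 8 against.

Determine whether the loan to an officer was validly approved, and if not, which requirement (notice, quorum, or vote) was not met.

Notice: 7 days given; 6 required (7 ≥ 6). Satisfied.
Quorum: 19 present (interested directors count toward quorum); quorum is 9. Satisfied.
Vote: the loan to an officer requires a majority of the disinterested directors present (19 − 2 = 17). A majority of 17 is 9, so 9 affirmative votes are needed; 9 voted in favor. Satisfied.

Valid — all requirements satisfied.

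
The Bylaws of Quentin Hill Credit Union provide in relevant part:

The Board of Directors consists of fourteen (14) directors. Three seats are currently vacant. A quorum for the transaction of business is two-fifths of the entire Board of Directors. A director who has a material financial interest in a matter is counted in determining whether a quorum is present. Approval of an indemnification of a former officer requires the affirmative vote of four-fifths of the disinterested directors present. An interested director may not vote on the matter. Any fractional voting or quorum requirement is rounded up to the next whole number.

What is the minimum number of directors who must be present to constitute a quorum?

2/5 of 14 = 5.60, rounded up to 6.

6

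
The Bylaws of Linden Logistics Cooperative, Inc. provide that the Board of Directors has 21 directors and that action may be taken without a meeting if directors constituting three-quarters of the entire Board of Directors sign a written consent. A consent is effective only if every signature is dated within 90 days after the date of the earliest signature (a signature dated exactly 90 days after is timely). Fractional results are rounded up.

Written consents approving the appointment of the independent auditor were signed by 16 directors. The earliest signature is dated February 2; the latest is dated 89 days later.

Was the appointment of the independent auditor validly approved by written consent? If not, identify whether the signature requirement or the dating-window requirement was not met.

Signatures required: three-quarters of 21 — 3/4 of 21 = 15.75, rounded up to 16, so 16 needed; 16 signed. Sufficient.
Dating window: the latest signature is 89 days after the earliest; the limit is 90 days. Within the window.

Effective — both the signature and dating-window requirements are satisfied.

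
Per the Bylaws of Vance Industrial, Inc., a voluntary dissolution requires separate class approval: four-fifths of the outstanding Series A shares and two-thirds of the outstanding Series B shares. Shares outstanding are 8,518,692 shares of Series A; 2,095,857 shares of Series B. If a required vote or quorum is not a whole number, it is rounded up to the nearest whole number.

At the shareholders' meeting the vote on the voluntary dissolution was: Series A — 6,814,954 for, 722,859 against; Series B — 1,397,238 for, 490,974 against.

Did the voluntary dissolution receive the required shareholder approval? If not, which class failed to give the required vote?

Series A: 4/5 of 8518692 = 6814953.60, rounded up to 6814954; 6,814,954 required, 6,814,954 in favor — approved.
Series B: 2/3 of 2095857 = 1397238; 1,397,238 required, 1,397,238 in favor — approved.

Approved — every class gave the required vote.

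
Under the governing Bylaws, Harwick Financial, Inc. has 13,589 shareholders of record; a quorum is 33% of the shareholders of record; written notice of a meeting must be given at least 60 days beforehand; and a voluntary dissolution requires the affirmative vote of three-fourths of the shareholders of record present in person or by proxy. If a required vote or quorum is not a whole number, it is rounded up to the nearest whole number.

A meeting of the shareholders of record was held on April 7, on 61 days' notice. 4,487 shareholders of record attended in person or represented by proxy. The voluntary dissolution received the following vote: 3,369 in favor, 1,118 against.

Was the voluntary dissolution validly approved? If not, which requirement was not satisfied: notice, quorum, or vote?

Valid — all requirements satisfied.

Notice: 61 days given; 60 required. Satisfied.
Quorum: 33% of 13,589 = 4,484.37, rounded up to 4,485; 4,487 present. Satisfied.
Vote: requires three-fourths of those present (4,487); 3/4 of 4487 = 3365.25, rounded up to 3366, so 3,366 needed; 3,369 in favor. Satisfied.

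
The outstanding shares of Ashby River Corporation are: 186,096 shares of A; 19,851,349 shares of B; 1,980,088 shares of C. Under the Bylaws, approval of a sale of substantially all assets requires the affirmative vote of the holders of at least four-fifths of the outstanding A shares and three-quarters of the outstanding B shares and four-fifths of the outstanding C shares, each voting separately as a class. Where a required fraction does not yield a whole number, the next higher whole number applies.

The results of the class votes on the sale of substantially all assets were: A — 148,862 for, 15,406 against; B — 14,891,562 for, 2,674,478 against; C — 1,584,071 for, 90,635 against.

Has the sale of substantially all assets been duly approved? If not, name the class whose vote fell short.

A: 4/5 of 186096 = 148876.80, rounded up to 148877; 148,877 required, 148,862 in favor — not approved.
B: 3/4 of 19851349 = 14888511.75, rounded up to 14888512; 14,888,512 required, 14,891,562 in favor — approved.
C: 4/5 of 1980088 = 1584070.40, rounded up to 1584071; 1,584,071 required, 1,584,071 in favor — approved.

Not approved — the A shares did not give the required vote.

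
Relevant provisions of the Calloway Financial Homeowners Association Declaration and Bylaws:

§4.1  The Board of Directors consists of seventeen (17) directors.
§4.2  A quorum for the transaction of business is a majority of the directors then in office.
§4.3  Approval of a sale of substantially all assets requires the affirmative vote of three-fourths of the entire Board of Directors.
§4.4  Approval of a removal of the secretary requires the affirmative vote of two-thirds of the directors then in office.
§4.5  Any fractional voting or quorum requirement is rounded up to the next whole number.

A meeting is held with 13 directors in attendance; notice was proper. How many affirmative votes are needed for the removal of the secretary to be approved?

12

The removal of the secretary requires two-thirds of the directors then in office (17).
2/3 of 17 = 11.33, rounded up to 12.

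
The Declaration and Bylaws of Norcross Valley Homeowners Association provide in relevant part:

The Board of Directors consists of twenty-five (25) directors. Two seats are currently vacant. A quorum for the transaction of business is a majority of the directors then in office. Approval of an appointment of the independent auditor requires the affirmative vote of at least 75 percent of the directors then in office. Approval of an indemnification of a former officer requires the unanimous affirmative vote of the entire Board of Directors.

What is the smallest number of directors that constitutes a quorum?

A majority of 23 is 12.

12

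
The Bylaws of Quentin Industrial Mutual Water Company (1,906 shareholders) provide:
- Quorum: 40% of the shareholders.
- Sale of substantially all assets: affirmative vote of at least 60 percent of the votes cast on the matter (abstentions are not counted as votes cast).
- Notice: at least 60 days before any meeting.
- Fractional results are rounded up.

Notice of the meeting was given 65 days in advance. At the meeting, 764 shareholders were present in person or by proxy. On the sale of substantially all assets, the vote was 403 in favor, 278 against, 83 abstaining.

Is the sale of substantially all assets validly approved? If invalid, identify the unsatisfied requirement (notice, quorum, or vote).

Notice: 65 days given; 60 required. Satisfied.
Quorum: 40% of 1,906 = 762.40, rounded up to 763; 764 present. Satisfied.
Vote: requires three-fifths of the votes cast (764 − 83 abstaining = 681); 3/5 of 681 = 408.60, rounded up to 409, so 409 needed; 403 in favor. Not satisfied.

Invalid — vote requirement not satisfied.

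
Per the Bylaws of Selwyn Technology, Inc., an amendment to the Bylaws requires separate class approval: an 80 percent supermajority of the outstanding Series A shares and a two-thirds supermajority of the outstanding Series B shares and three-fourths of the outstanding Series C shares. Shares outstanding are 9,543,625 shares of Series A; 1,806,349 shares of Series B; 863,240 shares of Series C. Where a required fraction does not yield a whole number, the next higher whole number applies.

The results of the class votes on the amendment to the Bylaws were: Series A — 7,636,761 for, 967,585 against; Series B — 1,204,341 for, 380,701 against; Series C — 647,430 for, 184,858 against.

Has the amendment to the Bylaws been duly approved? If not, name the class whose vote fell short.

Approved — every class gave the required vote.

Series A: 4/5 of 9543625 = 7634900; 7,634,900 required, 7,636,761 in favor — approved.
Series B: 2/3 of 1806349 = 1204232.67, rounded up to 1204233; 1,204,233 required, 1,204,341 in favor — approved.
Series C: 3/4 of 863240 = 647430; 647,430 required, 647,430 in favor — approved.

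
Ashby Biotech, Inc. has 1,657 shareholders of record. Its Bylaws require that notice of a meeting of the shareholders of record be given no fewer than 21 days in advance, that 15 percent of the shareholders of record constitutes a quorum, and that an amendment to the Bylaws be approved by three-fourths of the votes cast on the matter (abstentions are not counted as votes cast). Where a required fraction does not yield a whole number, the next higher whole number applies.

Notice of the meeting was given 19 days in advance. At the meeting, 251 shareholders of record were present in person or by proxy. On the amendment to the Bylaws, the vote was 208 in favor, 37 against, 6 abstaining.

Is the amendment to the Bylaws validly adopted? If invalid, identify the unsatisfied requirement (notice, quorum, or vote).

Invalid — notice requirement not satisfied.

Notice: 19 days given; 21 required. Not satisfied.
Quorum: 15% of 1,657 = 248.55, rounded up to 249; 251 present. Satisfied.
Vote: requires three-fourths of the votes cast (251 − 6 abstaining = 245); 3/4 of 245 = 183.75, rounded up to 184, so 184 needed; 208 in favor. Satisfied.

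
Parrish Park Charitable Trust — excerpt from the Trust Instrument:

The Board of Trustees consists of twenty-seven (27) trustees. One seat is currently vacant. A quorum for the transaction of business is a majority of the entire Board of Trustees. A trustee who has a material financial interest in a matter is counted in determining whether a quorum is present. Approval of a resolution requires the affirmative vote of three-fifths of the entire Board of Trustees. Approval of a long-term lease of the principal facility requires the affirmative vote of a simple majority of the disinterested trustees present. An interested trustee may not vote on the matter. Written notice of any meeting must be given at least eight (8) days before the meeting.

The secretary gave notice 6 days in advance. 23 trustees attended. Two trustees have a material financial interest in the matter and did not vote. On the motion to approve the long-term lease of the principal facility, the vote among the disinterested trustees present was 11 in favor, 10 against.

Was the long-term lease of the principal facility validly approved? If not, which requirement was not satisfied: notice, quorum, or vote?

Invalid — notice requirement not satisfied.

Notice: 6 days given; 8 required (6 < 8). Not satisfied.
Quorum: 23 present (interested trustees count toward quorum); quorum is 14. Satisfied.
Vote: the long-term lease of the principal facility requires a majority of the disinterested trustees present (23 − 2 = 21). A majority of 21 is 11, so 11 affirmative votes are needed; 11 voted in favor. Satisfied.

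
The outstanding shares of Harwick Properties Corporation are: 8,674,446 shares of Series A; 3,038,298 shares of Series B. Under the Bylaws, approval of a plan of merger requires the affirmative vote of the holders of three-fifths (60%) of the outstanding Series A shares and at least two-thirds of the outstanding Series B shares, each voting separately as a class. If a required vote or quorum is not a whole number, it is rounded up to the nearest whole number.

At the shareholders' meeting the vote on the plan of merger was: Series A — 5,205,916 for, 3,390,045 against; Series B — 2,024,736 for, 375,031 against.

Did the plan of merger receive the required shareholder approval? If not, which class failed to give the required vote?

Series A: 3/5 of 8674446 = 5204667.60, rounded up to 5204668; 5,204,668 required, 5,205,916 in favor — approved.
Series B: 2/3 of 3038298 = 2025532; 2,025,532 required, 2,024,736 in favor — not approved.

Not approved — the Series B shares did not give the required vote.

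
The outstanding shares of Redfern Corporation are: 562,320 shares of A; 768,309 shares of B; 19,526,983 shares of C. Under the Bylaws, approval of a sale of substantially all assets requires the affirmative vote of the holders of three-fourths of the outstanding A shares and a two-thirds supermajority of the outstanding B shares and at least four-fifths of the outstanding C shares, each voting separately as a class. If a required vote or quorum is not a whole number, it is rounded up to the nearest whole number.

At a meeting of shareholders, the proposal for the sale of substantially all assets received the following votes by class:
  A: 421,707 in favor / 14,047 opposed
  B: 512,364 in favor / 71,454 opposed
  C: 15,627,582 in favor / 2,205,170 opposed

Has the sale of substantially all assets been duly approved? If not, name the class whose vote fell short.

Not approved — the A shares did not give the required vote.

A: 3/4 of 562320 = 421740; 421,740 required, 421,707 in favor — not approved.
B: 2/3 of 768309 = 512206; 512,206 required, 512,364 in favor — approved.
C: 4/5 of 19526983 = 15621586.40, rounded up to 15621587; 15,621,587 required, 15,627,582 in favor — approved.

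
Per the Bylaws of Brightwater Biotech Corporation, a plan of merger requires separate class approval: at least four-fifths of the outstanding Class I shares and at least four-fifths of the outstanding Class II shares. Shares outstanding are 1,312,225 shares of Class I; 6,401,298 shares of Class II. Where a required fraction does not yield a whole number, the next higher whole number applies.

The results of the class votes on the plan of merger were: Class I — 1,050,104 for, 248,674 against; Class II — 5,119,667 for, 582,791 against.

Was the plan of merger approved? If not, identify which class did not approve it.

Not approved — the Class II shares did not give the required vote.

Class I: 4/5 of 1312225 = 1049780; 1,049,780 required, 1,050,104 in favor — approved.
Class II: 4/5 of 6401298 = 5121038.40, rounded up to 5121039; 5,121,039 required, 5,119,667 in favor — not approved.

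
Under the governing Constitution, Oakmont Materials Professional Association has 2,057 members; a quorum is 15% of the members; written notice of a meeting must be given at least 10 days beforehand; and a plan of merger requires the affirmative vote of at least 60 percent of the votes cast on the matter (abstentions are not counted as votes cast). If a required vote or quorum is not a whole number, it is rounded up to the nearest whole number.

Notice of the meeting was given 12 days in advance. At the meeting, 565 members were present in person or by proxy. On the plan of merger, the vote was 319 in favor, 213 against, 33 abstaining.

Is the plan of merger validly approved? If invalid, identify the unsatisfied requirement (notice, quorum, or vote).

Invalid — vote requirement not satisfied.

Notice: 12 days given; 10 required. Satisfied.
Quorum: 15% of 2,057 = 308.55, rounded up to 309; 565 present. Satisfied.
Vote: requires three-fifths of the votes cast (565 − 33 abstaining = 532); 3/5 of 532 = 319.20, rounded up to 320, so 320 needed; 319 in favor. Not satisfied.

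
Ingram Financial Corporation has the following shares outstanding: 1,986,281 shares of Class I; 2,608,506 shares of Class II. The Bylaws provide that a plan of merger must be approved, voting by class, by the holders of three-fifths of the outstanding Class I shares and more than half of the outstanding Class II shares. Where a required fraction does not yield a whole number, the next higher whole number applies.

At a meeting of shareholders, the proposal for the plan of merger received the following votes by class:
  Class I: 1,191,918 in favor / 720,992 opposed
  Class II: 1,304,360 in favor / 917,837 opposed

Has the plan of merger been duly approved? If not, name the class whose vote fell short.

Class I: 3/5 of 1986281 = 1191768.60, rounded up to 1191769; 1,191,769 required, 1,191,918 in favor — approved.
Class II: a majority of 2608506 is 1304254; 1,304,254 required, 1,304,360 in favor — approved.

Approved — every class gave the required vote.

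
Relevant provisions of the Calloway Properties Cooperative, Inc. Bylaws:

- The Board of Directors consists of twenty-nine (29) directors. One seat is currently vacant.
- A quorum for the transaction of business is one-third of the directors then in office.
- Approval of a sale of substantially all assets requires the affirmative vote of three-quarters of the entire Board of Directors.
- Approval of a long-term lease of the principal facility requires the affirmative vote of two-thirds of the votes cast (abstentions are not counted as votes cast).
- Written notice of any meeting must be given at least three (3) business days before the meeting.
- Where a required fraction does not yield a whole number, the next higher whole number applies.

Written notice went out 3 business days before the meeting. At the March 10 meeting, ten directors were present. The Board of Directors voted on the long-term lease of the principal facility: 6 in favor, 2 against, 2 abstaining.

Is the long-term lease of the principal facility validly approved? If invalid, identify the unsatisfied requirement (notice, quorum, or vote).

Notice: 3 business days given; 3 required (3 ≥ 3). Satisfied.
Quorum: 10 present; quorum is 10. Satisfied.
Vote: the long-term lease of the principal facility requires two-thirds of the votes cast (10 present − 2 abstaining = 8). 2/3 of 8 = 5.33, rounded up to 6, so 6 affirmative votes are needed; 6 voted in favor. Satisfied.

Valid — all requirements satisfied.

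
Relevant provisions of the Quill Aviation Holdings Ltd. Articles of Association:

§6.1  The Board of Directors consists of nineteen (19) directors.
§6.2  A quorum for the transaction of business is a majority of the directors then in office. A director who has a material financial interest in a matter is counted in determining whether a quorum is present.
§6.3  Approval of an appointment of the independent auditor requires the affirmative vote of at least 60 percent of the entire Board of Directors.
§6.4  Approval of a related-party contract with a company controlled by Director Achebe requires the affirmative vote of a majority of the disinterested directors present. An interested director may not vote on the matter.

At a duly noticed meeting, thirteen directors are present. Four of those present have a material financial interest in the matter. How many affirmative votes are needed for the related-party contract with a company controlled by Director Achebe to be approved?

The related-party contract with a company controlled by Director Achebe requires a majority of the disinterested directors present (13 − 4 = 9).
A majority of 9 is 5.

5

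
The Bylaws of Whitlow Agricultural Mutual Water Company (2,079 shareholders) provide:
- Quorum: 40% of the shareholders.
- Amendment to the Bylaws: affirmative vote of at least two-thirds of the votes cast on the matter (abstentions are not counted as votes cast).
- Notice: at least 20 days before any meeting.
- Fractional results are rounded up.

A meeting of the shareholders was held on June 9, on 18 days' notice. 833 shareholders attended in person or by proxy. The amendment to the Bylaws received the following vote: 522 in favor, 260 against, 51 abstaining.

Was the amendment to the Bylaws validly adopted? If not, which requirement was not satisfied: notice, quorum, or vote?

Notice: 18 days given; 20 required. Not satisfied.
Quorum: 40% of 2,079 = 831.60, rounded up to 832; 833 present. Satisfied.
Vote: requires two-thirds of the votes cast (833 − 51 abstaining = 782); 2/3 of 782 = 521.33, rounded up to 522, so 522 needed; 522 in favor. Satisfied.

Invalid — notice requirement not satisfied.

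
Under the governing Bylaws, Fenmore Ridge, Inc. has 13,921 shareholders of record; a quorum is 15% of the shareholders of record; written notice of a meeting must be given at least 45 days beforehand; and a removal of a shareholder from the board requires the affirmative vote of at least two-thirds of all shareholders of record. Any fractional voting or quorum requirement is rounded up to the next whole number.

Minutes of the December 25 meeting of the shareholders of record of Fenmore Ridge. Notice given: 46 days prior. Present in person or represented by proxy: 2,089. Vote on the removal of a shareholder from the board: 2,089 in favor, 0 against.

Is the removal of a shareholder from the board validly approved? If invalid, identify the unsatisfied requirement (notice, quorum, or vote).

Invalid — vote requirement not satisfied.

Notice: 46 days given; 45 required. Satisfied.
Quorum: 15% of 13,921 = 2,088.15, rounded up to 2,089; 2,089 present. Satisfied.
Vote: requires two-thirds of all shareholders of record (13,921); 2/3 of 13921 = 9280.67, rounded up to 9281, so 9,281 needed; 2,089 in favor. Not satisfied.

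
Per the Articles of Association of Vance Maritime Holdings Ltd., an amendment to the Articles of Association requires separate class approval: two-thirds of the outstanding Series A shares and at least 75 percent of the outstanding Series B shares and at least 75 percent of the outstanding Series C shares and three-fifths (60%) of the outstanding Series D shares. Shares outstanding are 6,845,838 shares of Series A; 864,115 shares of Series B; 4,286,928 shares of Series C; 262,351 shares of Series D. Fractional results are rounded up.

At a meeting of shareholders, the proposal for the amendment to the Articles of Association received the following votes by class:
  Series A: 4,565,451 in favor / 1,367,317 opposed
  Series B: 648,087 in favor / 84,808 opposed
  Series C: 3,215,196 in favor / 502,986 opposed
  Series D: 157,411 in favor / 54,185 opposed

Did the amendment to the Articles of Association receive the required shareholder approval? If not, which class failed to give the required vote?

Series A: 2/3 of 6845838 = 4563892; 4,563,892 required, 4,565,451 in favor — approved.
Series B: 3/4 of 864115 = 648086.25, rounded up to 648087; 648,087 required, 648,087 in favor — approved.
Series C: 3/4 of 4286928 = 3215196; 3,215,196 required, 3,215,196 in favor — approved.
Series D: 3/5 of 262351 = 157410.60, rounded up to 157411; 157,411 required, 157,411 in favor — approved.

Approved — every class gave the required vote.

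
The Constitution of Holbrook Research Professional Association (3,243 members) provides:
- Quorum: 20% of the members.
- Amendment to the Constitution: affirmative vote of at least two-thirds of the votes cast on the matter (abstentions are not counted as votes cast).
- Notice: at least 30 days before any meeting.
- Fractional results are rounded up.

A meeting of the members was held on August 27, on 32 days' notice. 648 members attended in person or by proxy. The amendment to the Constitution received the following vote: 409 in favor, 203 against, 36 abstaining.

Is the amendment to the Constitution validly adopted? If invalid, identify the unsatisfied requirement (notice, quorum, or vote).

Notice: 32 days given; 30 required. Satisfied.
Quorum: 20% of 3,243 = 648.60, rounded up to 649; 648 present. Not satisfied.
Vote: requires two-thirds of the votes cast (648 − 36 abstaining = 612); 2/3 of 612 = 408, so 408 needed; 409 in favor. Satisfied.

Invalid — quorum requirement not satisfied.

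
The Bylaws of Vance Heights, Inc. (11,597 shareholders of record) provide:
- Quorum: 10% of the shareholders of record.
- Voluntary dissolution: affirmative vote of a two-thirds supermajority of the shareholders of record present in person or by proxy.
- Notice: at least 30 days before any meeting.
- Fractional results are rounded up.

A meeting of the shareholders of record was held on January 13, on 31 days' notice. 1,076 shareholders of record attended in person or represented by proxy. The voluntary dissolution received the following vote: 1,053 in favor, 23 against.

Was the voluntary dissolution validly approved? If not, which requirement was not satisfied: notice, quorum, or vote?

Invalid — quorum requirement not satisfied.

Notice: 31 days given; 30 required. Satisfied.
Quorum: 10% of 11,597 = 1,159.70, rounded up to 1,160; 1,076 present. Not satisfied.
Vote: requires two-thirds of those present (1,076); 2/3 of 1076 = 717.33, rounded up to 718, so 718 needed; 1,053 in favor. Satisfied.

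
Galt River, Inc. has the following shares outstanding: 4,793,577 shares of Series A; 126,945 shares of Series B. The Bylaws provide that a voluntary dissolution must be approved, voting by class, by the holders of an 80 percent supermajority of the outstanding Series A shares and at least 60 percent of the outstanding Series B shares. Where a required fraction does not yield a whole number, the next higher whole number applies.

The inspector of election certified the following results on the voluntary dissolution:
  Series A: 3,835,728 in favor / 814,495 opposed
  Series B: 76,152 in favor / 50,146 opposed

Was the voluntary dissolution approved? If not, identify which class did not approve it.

Series A: 4/5 of 4793577 = 3834861.60, rounded up to 3834862; 3,834,862 required, 3,835,728 in favor — approved.
Series B: 3/5 of 126945 = 76167; 76,167 required, 76,152 in favor — not approved.

Not approved — the Series B shares did not give the required vote.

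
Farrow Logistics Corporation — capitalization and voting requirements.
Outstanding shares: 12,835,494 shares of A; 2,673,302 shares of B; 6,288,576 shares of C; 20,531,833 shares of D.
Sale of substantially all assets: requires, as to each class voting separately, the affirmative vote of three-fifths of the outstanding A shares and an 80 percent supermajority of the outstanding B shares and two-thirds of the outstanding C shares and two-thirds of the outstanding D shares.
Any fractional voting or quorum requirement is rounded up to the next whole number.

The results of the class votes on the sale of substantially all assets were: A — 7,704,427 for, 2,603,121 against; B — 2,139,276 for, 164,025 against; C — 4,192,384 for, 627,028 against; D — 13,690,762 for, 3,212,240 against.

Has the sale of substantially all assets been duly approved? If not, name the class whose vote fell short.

A: 3/5 of 12835494 = 7701296.40, rounded up to 7701297; 7,701,297 required, 7,704,427 in favor — approved.
B: 4/5 of 2673302 = 2138641.60, rounded up to 2138642; 2,138,642 required, 2,139,276 in favor — approved.
C: 2/3 of 6288576 = 4192384; 4,192,384 required, 4,192,384 in favor — approved.
D: 2/3 of 20531833 = 13687888.67, rounded up to 13687889; 13,687,889 required, 13,690,762 in favor — approved.

Approved — every class gave the required vote.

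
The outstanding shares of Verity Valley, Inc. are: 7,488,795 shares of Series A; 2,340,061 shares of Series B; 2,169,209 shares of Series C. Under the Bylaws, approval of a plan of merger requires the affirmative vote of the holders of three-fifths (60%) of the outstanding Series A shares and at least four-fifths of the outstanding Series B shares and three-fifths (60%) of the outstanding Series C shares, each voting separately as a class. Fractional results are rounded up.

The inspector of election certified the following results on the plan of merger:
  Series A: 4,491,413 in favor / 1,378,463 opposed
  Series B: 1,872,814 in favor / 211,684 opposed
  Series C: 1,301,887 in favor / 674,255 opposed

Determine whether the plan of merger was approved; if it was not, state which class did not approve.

Not approved — the Series A shares did not give the required vote.

Series A: 3/5 of 7488795 = 4493277; 4,493,277 required, 4,491,413 in favor — not approved.
Series B: 4/5 of 2340061 = 1872048.80, rounded up to 1872049; 1,872,049 required, 1,872,814 in favor — approved.
Series C: 3/5 of 2169209 = 1301525.40, rounded up to 1301526; 1,301,526 required, 1,301,887 in favor — approved.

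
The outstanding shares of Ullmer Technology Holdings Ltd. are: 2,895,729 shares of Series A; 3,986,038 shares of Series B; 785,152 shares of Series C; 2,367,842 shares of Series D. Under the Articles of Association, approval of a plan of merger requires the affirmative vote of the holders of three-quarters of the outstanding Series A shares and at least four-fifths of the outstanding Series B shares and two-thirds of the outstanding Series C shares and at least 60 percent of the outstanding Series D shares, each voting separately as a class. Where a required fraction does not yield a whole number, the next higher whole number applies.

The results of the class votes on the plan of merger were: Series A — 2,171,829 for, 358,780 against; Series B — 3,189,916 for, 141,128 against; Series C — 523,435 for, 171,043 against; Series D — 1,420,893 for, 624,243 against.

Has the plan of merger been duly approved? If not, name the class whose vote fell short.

Approved — every class gave the required vote.

Series A: 3/4 of 2895729 = 2171796.75, rounded up to 2171797; 2,171,797 required, 2,171,829 in favor — approved.
Series B: 4/5 of 3986038 = 3188830.40, rounded up to 3188831; 3,188,831 required, 3,189,916 in favor — approved.
Series C: 2/3 of 785152 = 523434.67, rounded up to 523435; 523,435 required, 523,435 in favor — approved.
Series D: 3/5 of 2367842 = 1420705.20, rounded up to 1420706; 1,420,706 required, 1,420,893 in favor — approved.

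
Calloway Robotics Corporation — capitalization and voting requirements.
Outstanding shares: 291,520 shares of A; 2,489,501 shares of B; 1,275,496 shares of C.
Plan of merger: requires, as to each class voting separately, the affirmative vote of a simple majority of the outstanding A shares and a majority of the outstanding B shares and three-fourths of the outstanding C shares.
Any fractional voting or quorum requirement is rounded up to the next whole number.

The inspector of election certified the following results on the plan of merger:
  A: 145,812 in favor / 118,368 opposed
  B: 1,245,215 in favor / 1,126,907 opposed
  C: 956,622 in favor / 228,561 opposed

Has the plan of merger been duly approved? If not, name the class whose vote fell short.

Approved — every class gave the required vote.

A: a majority of 291520 is 145761; 145,761 required, 145,812 in favor — approved.
B: a majority of 2489501 is 1244751; 1,244,751 required, 1,245,215 in favor — approved.
C: 3/4 of 1275496 = 956622; 956,622 required, 956,622 in favor — approved.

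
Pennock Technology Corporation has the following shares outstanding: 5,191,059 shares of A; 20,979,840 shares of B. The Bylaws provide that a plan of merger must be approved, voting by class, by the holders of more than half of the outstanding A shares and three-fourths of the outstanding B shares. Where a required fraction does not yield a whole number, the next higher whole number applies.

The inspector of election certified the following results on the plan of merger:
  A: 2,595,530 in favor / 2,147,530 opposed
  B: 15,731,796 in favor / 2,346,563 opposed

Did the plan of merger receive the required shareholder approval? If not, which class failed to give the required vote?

A: a majority of 5191059 is 2595530; 2,595,530 required, 2,595,530 in favor — approved.
B: 3/4 of 20979840 = 15734880; 15,734,880 required, 15,731,796 in favor — not approved.

Not approved — the B shares did not give the required vote.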